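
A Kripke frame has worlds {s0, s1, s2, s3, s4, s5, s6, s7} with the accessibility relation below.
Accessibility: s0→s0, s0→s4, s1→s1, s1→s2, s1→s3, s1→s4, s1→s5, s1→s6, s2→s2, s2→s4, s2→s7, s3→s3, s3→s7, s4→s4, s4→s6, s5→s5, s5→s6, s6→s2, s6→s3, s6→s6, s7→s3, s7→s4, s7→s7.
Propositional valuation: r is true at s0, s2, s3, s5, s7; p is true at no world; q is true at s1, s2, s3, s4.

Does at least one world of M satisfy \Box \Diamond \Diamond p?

No

Let φ = \Box \Diamond \Diamond p. Evaluate φ at each world:
  s0 (successors {s0, s4}): φ is false.
  s1 (successors {s1, s2, s3, s4, s5, s6}): φ is false.
  s2 (successors {s2, s4, s7}): φ is false.
  s3 (successors {s3, s7}): φ is false.
  s4 (successors {s4, s6}): φ is false.
  s5 (successors {s5, s6}): φ is false.
  s6 (successors {s2, s3, s6}): φ is false.
  s7 (successors {s3, s4, s7}): φ is false.
For instance, at s4:
  At s4: \Box \Diamond \Diamond p requires \Diamond \Diamond p at every successor {s4, s6}.
    \Diamond \Diamond p fails at s4, so \Box \Diamond \Diamond p is false at s4.
      At s4: \Diamond \Diamond p requires \Diamond p at some successor in {s4, s6}.
        At s4: \Diamond p is false.
        At s6: \Diamond p is false.
      So \Diamond \Diamond p is false at s4.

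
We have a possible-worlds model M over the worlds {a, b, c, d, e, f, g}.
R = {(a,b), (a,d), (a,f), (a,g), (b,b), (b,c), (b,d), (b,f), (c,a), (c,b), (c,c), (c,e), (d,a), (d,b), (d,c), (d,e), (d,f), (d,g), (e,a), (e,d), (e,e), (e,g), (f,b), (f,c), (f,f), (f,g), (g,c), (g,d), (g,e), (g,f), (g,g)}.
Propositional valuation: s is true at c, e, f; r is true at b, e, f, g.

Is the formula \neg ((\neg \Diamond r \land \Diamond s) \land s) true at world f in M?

At f: (\neg \Diamond r \land \Diamond s) \land s is false, so \neg ((\neg \Diamond r \land \Diamond s) \land s) is true.
  At f: \neg \Diamond r \land \Diamond s is false, s is true, so (\neg \Diamond r \land \Diamond s) \land s is false.
    At f: \neg \Diamond r is false, \Diamond s is true, so \neg \Diamond r \land \Diamond s is false.
      At f: \Diamond r is true, so \neg \Diamond r is false.
      At f: \Diamond s requires s at some successor in {b, c, f, g}.
        s holds at c, so \Diamond s is true at f.

Yes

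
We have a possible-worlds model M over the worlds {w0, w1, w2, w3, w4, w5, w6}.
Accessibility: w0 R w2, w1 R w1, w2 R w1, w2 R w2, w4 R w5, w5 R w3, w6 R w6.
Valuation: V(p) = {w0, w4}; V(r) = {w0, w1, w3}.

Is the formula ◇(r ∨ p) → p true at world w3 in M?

Recall that ◇ψ holds at a world iff ψ holds at some accessible world.
At w3: ◇(r ∨ p) is false, p is false, so ◇(r ∨ p) → p is true.
  At w3: no accessible worlds, so ◇(r ∨ p) is false.

Yes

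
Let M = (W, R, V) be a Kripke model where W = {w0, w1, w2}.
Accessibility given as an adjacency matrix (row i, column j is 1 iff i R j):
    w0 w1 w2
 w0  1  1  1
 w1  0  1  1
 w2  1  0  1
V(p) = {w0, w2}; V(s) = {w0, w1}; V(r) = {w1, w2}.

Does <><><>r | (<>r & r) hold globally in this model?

Recall that <>ψ holds at a world iff ψ holds at some accessible world.
Let φ = <><><>r | (<>r & r). Evaluate φ at each world:
  w0 (successors {w0, w1, w2}): φ is true.
  w1 (successors {w1, w2}): φ is true.
  w2 (successors {w0, w2}): φ is true.
For instance, at w1:
  At w1: <><><>r is true, <>r & r is true, so <><><>r | (<>r & r) is true.
    At w1: <><><>r requires <><>r at some successor in {w1, w2}.
      <><>r holds at w1, so <><><>r is true at w1.
    At w1: <>r is true, r is true, so <>r & r is true.
      At w1: <>r requires r at some successor in {w1, w2}.
        r holds at w1, so <>r is true at w1.

Yes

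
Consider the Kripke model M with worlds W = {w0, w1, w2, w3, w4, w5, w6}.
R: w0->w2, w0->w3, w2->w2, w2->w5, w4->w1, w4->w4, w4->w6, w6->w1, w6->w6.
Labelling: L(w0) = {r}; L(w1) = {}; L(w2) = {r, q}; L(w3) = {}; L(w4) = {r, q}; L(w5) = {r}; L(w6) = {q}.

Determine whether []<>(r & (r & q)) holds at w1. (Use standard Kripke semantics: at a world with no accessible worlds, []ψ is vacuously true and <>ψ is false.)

At w1: no accessible worlds, so []<>(r & (r & q)) holds vacuously.

Yes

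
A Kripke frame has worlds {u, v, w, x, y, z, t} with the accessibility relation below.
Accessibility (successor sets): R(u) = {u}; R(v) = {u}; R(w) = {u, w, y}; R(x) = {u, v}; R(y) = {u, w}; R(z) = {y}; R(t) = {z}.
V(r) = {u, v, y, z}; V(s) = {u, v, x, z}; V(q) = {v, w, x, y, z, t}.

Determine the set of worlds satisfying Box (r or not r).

u, v, w, x, y, z, t

Let φ = Box (r or not r). Evaluate φ at each world:
  u (successors {u}): φ is true.
  v (successors {u}): φ is true.
  w (successors {u, w, y}): φ is true.
  x (successors {u, v}): φ is true.
  y (successors {u, w}): φ is true.
  z (successors {y}): φ is true.
  t (successors {z}): φ is true.
For instance, at w:
  At w: Box (r or not r) requires r or not r at every successor {u, w, y}.
    At u: r or not r is true.
    At w: r or not r is true.
    At y: r or not r is true.
  So Box (r or not r) is true at w.
Satisfying worlds: {u, v, w, x, y, z, t}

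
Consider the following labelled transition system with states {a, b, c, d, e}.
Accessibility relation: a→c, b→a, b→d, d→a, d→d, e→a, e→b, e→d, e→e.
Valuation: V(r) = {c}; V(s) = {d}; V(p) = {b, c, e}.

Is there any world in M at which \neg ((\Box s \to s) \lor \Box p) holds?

Recall that \Box ψ holds at a world iff ψ holds at every accessible world, and \Diamond ψ holds iff ψ holds at some accessible world.
Let φ = \neg ((\Box s \to s) \lor \Box p). Evaluate φ at each world:
  a (successors {c}): φ is false.
  b (successors {a, d}): φ is false.
  c (successors ∅): φ is false.
  d (successors {a, d}): φ is false.
  e (successors {a, b, d, e}): φ is false.
For instance, at a:
  At a: (\Box s \to s) \lor \Box p is true, so \neg ((\Box s \to s) \lor \Box p) is false.
    At a: \Box s \to s is true, \Box p is true, so (\Box s \to s) \lor \Box p is true.
      At a: \Box s is false, s is false, so \Box s \to s is true.
      At a: \Box p requires p at every successor {c}.
        At c: p is true.
      So \Box p is true at a.

No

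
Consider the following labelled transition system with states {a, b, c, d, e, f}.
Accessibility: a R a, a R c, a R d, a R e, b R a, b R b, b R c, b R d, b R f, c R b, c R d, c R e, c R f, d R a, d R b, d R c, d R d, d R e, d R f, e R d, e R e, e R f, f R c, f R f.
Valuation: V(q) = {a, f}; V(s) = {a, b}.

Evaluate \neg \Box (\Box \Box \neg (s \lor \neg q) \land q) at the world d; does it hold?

At d: \Box (\Box \Box \neg (s \lor \neg q) \land q) is false, so \neg \Box (\Box \Box \neg (s \lor \neg q) \land q) is true.
  At d: \Box (\Box \Box \neg (s \lor \neg q) \land q) requires \Box \Box \neg (s \lor \neg q) \land q at every successor {a, b, c, d, e, f}.
    \Box \Box \neg (s \lor \neg q) \land q fails at a, so \Box (\Box \Box \neg (s \lor \neg q) \land q) is false at d.
      At a: \Box \Box \neg (s \lor \neg q) is false, q is true, so \Box \Box \neg (s \lor \neg q) \land q is false.

Yes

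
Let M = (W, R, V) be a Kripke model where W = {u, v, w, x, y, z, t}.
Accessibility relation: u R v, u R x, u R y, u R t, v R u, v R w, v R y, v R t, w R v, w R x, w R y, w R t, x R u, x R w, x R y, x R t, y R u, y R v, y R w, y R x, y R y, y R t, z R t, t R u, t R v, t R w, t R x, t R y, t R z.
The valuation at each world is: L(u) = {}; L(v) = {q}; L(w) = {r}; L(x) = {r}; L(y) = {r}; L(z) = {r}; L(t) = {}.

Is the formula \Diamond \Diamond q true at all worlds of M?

Let φ = \Diamond \Diamond q. Evaluate φ at each world:
  u (successors {v, x, y, t}): φ is true.
  v (successors {u, w, y, t}): φ is true.
  w (successors {v, x, y, t}): φ is true.
  x (successors {u, w, y, t}): φ is true.
  y (successors {u, v, w, x, y, t}): φ is true.
  z (successors {t}): φ is true.
  t (successors {u, v, w, x, y, z}): φ is true.
For instance, at y:
  At y: \Diamond \Diamond q requires \Diamond q at some successor in {u, v, w, x, y, t}.
    \Diamond q holds at u, so \Diamond \Diamond q is true at y.
      At u: \Diamond q requires q at some successor in {v, x, y, t}.
        q holds at v, so \Diamond q is true at u.

Yes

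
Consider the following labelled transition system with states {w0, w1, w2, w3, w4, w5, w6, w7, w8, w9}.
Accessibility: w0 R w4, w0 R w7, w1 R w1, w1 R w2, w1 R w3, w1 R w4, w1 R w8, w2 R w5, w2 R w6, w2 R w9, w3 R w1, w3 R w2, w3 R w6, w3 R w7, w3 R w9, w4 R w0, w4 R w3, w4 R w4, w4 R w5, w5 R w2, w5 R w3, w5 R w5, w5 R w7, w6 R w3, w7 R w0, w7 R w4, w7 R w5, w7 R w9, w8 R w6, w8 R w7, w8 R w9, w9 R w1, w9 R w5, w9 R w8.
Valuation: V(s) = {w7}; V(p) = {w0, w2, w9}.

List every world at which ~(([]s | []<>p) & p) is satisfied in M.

w1, w2, w3, w4, w5, w6, w7, w8

Let φ = ~(([]s | []<>p) & p). Evaluate φ at each world:
  w0 (successors {w4, w7}): φ is false.
  w1 (successors {w1, w2, w3, w4, w8}): φ is true.
  w2 (successors {w5, w6, w9}): φ is true.
  w3 (successors {w1, w2, w6, w7, w9}): φ is true.
  w4 (successors {w0, w3, w4, w5}): φ is true.
  w5 (successors {w2, w3, w5, w7}): φ is true.
  w6 (successors {w3}): φ is true.
  w7 (successors {w0, w4, w5, w9}): φ is true.
  w8 (successors {w6, w7, w9}): φ is true.
  w9 (successors {w1, w5, w8}): φ is false.
For instance, at w1:
  At w1: ([]s | []<>p) & p is false, so ~(([]s | []<>p) & p) is true.
    At w1: []s | []<>p is true, p is false, so ([]s | []<>p) & p is false.
      At w1: []s is false, []<>p is true, so []s | []<>p is true.
Satisfying worlds: {w1, w2, w3, w4, w5, w6, w7, w8}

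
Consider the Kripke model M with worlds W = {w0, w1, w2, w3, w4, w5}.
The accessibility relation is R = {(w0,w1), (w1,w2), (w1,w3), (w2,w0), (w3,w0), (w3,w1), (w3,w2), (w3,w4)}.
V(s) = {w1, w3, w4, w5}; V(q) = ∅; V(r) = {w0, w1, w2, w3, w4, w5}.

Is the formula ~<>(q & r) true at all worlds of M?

Let φ = ~<>(q & r). Evaluate φ at each world:
  w0 (successors {w1}): φ is true.
  w1 (successors {w2, w3}): φ is true.
  w2 (successors {w0}): φ is true.
  w3 (successors {w0, w1, w2, w4}): φ is true.
  w4 (successors ∅): φ is true.
  w5 (successors ∅): φ is true.
For instance, at w0:
  At w0: <>(q & r) is false, so ~<>(q & r) is true.
    At w0: <>(q & r) requires q & r at some successor in {w1}.
      At w1: q & r is false.
    So <>(q & r) is false at w0.

Yes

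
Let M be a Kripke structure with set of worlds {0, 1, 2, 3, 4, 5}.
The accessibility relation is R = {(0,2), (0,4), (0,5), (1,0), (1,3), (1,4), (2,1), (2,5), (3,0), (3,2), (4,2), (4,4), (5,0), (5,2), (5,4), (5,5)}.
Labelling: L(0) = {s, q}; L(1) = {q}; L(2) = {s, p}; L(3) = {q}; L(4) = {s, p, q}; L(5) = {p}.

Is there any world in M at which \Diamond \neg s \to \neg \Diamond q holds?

Yes

Let φ = \Diamond \neg s \to \neg \Diamond q. Evaluate φ at each world:
  0 (successors {2, 4, 5}): φ is false.
  1 (successors {0, 3, 4}): φ is false.
  2 (successors {1, 5}): φ is false.
  3 (successors {0, 2}): φ is true.
  4 (successors {2, 4}): φ is true.
  5 (successors {0, 2, 4, 5}): φ is false.
Detail at 3 (witness):
  At 3: \Diamond \neg s is false, \neg \Diamond q is false, so \Diamond \neg s \to \neg \Diamond q is true.
    At 3: \Diamond \neg s requires \neg s at some successor in {0, 2}.
      At 0: \neg s is false.
      At 2: \neg s is false.
    So \Diamond \neg s is false at 3.
    At 3: \Diamond q is true, so \neg \Diamond q is false.
      At 3: \Diamond q requires q at some successor in {0, 2}.
        q holds at 0, so \Diamond q is true at 3.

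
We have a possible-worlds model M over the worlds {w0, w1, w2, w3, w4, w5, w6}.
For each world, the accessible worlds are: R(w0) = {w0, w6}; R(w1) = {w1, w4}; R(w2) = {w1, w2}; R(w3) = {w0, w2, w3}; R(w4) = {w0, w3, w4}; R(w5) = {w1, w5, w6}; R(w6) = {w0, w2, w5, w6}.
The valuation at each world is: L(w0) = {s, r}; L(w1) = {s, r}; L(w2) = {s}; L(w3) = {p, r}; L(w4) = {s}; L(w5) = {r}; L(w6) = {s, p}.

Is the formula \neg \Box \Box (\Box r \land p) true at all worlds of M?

Let φ = \neg \Box \Box (\Box r \land p). Evaluate φ at each world:
  w0 (successors {w0, w6}): φ is true.
  w1 (successors {w1, w4}): φ is true.
  w2 (successors {w1, w2}): φ is true.
  w3 (successors {w0, w2, w3}): φ is true.
  w4 (successors {w0, w3, w4}): φ is true.
  w5 (successors {w1, w5, w6}): φ is true.
  w6 (successors {w0, w2, w5, w6}): φ is true.
For instance, at w0:
  At w0: \Box \Box (\Box r \land p) is false, so \neg \Box \Box (\Box r \land p) is true.
    At w0: \Box \Box (\Box r \land p) requires \Box (\Box r \land p) at every successor {w0, w6}.
      \Box (\Box r \land p) fails at w0, so \Box \Box (\Box r \land p) is false at w0.

Yes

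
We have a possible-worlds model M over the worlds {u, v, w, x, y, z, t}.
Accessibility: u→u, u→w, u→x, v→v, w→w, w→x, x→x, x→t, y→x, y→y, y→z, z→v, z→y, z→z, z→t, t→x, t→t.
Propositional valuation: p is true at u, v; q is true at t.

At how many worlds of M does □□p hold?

Let φ = □□p. Evaluate φ at each world:
  u (successors {u, w, x}): φ is false.
  v (successors {v}): φ is true.
  w (successors {w, x}): φ is false.
  x (successors {x, t}): φ is false.
  y (successors {x, y, z}): φ is false.
  z (successors {v, y, z, t}): φ is false.
  t (successors {x, t}): φ is false.
For instance, at w:
  At w: □□p requires □p at every successor {w, x}.
    □p fails at w, so □□p is false at w.
      At w: □p requires p at every successor {w, x}.
        p fails at w, so □p is false at w.
Satisfying worlds: {v}

1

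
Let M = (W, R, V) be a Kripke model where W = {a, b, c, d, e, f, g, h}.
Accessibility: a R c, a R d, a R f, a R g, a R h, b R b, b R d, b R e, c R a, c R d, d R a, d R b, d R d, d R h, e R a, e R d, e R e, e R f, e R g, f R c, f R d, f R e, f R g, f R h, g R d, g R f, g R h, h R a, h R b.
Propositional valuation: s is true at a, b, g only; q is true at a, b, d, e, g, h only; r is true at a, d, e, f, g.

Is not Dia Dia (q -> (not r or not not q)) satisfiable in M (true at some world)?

No

Let φ = not Dia Dia (q -> (not r or not not q)). Evaluate φ at each world:
  a (successors {c, d, f, g, h}): φ is false.
  b (successors {b, d, e}): φ is false.
  c (successors {a, d}): φ is false.
  d (successors {a, b, d, h}): φ is false.
  e (successors {a, d, e, f, g}): φ is false.
  f (successors {c, d, e, g, h}): φ is false.
  g (successors {d, f, h}): φ is false.
  h (successors {a, b}): φ is false.
For instance, at g:
  At g: Dia Dia (q -> (not r or not not q)) is true, so not Dia Dia (q -> (not r or not not q)) is false.
    At g: Dia Dia (q -> (not r or not not q)) requires Dia (q -> (not r or not not q)) at some successor in {d, f, h}.
      Dia (q -> (not r or not not q)) holds at d, so Dia Dia (q -> (not r or not not q)) is true at g.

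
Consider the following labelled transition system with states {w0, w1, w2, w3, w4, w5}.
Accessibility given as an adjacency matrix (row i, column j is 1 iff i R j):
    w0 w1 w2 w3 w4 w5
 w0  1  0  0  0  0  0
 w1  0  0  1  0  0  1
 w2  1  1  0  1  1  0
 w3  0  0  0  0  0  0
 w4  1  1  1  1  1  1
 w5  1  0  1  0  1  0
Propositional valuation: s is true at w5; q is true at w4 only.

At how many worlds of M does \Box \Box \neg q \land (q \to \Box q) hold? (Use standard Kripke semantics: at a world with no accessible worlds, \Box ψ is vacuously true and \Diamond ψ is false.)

2

Let φ = \Box \Box \neg q \land (q \to \Box q). Evaluate φ at each world:
  w0 (successors {w0}): φ is true.
  w1 (successors {w2, w5}): φ is false.
  w2 (successors {w0, w1, w3, w4}): φ is false.
  w3 (successors ∅): φ is true.
  w4 (successors {w0, w1, w2, w3, w4, w5}): φ is false.
  w5 (successors {w0, w2, w4}): φ is false.
For instance, at w4:
  At w4: \Box \Box \neg q is false, q \to \Box q is false, so \Box \Box \neg q \land (q \to \Box q) is false.
    At w4: \Box \Box \neg q requires \Box \neg q at every successor {w0, w1, w2, w3, w4, w5}.
      \Box \neg q fails at w2, so \Box \Box \neg q is false at w4.
    At w4: q is true, \Box q is false, so q \to \Box q is false.
      At w4: \Box q requires q at every successor {w0, w1, w2, w3, w4, w5}.
        q fails at w0, so \Box q is false at w4.
Satisfying worlds: {w0, w3}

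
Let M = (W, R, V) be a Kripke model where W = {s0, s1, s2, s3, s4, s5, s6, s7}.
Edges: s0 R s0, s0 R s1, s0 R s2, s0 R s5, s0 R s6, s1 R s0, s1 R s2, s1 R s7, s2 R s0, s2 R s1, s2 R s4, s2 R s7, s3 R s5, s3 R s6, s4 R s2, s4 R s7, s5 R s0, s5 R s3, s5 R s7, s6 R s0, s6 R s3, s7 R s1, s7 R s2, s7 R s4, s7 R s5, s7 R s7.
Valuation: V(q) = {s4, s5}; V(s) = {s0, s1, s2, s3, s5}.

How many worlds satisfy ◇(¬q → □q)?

Let φ = ◇(¬q → □q). Evaluate φ at each world:
  s0 (successors {s0, s1, s2, s5, s6}): φ is true.
  s1 (successors {s0, s2, s7}): φ is false.
  s2 (successors {s0, s1, s4, s7}): φ is true.
  s3 (successors {s5, s6}): φ is true.
  s4 (successors {s2, s7}): φ is false.
  s5 (successors {s0, s3, s7}): φ is false.
  s6 (successors {s0, s3}): φ is false.
  s7 (successors {s1, s2, s4, s5, s7}): φ is true.
For instance, at s0:
  At s0: ◇(¬q → □q) requires ¬q → □q at some successor in {s0, s1, s2, s5, s6}.
    ¬q → □q holds at s5, so ◇(¬q → □q) is true at s0.
      At s5: ¬q is false, □q is false, so ¬q → □q is true.
Satisfying worlds: {s0, s2, s3, s7}

4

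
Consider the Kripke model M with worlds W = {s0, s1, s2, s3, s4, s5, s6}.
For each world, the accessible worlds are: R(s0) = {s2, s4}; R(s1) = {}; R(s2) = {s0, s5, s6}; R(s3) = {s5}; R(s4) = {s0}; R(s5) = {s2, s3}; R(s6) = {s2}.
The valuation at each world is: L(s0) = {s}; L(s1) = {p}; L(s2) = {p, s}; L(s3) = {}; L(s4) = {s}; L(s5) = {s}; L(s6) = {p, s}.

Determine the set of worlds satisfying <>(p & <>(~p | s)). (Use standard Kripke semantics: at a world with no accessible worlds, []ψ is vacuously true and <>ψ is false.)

s0, s2, s5, s6

Let φ = <>(p & <>(~p | s)). Evaluate φ at each world:
  s0 (successors {s2, s4}): φ is true.
  s1 (successors ∅): φ is false.
  s2 (successors {s0, s5, s6}): φ is true.
  s3 (successors {s5}): φ is false.
  s4 (successors {s0}): φ is false.
  s5 (successors {s2, s3}): φ is true.
  s6 (successors {s2}): φ is true.
For instance, at s2:
  At s2: <>(p & <>(~p | s)) requires p & <>(~p | s) at some successor in {s0, s5, s6}.
    p & <>(~p | s) holds at s6, so <>(p & <>(~p | s)) is true at s2.
      At s6: p is true, <>(~p | s) is true, so p & <>(~p | s) is true.
Satisfying worlds: {s0, s2, s5, s6}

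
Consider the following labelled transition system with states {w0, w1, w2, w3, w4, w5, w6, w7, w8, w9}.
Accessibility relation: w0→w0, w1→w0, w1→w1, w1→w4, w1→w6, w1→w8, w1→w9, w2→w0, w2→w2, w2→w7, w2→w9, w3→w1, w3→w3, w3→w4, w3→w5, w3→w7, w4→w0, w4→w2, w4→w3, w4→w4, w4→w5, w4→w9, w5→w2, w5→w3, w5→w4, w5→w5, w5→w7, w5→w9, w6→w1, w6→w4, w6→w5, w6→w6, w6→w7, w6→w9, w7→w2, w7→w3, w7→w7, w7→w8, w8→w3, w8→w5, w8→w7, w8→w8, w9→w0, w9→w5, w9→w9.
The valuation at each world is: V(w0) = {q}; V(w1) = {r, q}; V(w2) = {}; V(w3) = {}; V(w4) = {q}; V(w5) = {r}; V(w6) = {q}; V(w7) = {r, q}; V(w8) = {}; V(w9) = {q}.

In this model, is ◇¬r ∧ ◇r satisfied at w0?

At w0: ◇¬r is true, ◇r is false, so ◇¬r ∧ ◇r is false.
  At w0: ◇¬r requires ¬r at some successor in {w0}.
    ¬r holds at w0, so ◇¬r is true at w0.
  At w0: ◇r requires r at some successor in {w0}.
    At w0: r is false.
  So ◇r is false at w0.

No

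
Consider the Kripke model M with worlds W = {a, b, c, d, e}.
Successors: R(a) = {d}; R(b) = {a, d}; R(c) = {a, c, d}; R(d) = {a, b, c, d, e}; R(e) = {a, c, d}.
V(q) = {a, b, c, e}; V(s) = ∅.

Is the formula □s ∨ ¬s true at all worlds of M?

Yes

Let φ = □s ∨ ¬s. Evaluate φ at each world:
  a (successors {d}): φ is true.
  b (successors {a, d}): φ is true.
  c (successors {a, c, d}): φ is true.
  d (successors {a, b, c, d, e}): φ is true.
  e (successors {a, c, d}): φ is true.
For instance, at a:
  At a: □s is false, ¬s is true, so □s ∨ ¬s is true.
    At a: □s requires s at every successor {d}.
      s fails at d, so □s is false at a.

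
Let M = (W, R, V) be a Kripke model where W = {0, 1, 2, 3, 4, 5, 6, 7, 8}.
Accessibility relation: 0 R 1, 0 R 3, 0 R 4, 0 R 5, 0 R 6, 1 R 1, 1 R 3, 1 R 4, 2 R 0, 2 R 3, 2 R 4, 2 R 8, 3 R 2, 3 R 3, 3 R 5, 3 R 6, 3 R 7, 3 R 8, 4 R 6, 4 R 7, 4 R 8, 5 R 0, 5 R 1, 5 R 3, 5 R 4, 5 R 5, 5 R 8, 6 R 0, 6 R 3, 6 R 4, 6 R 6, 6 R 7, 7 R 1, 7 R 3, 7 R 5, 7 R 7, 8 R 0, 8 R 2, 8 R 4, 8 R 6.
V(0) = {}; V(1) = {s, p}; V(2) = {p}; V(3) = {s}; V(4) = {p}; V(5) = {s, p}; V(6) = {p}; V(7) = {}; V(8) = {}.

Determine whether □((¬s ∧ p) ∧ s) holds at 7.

Recall that □ψ holds at a world iff ψ holds at every accessible world, and ◇ψ holds iff ψ holds at some accessible world.
At 7: □((¬s ∧ p) ∧ s) requires (¬s ∧ p) ∧ s at every successor {1, 3, 5, 7}.
  (¬s ∧ p) ∧ s fails at 1, so □((¬s ∧ p) ∧ s) is false at 7.

No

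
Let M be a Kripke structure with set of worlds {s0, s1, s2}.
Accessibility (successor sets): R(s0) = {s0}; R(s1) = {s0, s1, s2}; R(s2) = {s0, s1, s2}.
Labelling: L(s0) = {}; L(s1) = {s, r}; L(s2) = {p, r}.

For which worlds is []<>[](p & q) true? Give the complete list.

none

Let φ = []<>[](p & q). Evaluate φ at each world:
  s0 (successors {s0}): φ is false.
  s1 (successors {s0, s1, s2}): φ is false.
  s2 (successors {s0, s1, s2}): φ is false.
For instance, at s0:
  At s0: []<>[](p & q) requires <>[](p & q) at every successor {s0}.
    <>[](p & q) fails at s0, so []<>[](p & q) is false at s0.
      At s0: <>[](p & q) requires [](p & q) at some successor in {s0}.
        At s0: [](p & q) is false.
      So <>[](p & q) is false at s0.
Satisfying worlds: none.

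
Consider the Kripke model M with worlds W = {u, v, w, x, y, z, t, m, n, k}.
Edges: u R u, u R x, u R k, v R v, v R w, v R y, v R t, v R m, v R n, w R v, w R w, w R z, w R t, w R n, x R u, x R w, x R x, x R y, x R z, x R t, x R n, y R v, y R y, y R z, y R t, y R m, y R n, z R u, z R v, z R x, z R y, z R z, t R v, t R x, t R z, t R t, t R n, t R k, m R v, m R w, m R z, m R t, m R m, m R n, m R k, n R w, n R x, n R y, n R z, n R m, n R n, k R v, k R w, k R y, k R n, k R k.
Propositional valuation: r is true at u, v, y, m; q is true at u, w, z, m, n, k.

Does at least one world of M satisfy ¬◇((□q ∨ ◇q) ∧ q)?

Recall that □ψ holds at a world iff ψ holds at every accessible world, and ◇ψ holds iff ψ holds at some accessible world.
Let φ = ¬◇((□q ∨ ◇q) ∧ q). Evaluate φ at each world:
  u (successors {u, x, k}): φ is false.
  v (successors {v, w, y, t, m, n}): φ is false.
  w (successors {v, w, z, t, n}): φ is false.
  x (successors {u, w, x, y, z, t, n}): φ is false.
  y (successors {v, y, z, t, m, n}): φ is false.
  z (successors {u, v, x, y, z}): φ is false.
  t (successors {v, x, z, t, n, k}): φ is false.
  m (successors {v, w, z, t, m, n, k}): φ is false.
  n (successors {w, x, y, z, m, n}): φ is false.
  k (successors {v, w, y, n, k}): φ is false.
For instance, at y:
  At y: ◇((□q ∨ ◇q) ∧ q) is true, so ¬◇((□q ∨ ◇q) ∧ q) is false.
    At y: ◇((□q ∨ ◇q) ∧ q) requires (□q ∨ ◇q) ∧ q at some successor in {v, y, z, t, m, n}.
      (□q ∨ ◇q) ∧ q holds at z, so ◇((□q ∨ ◇q) ∧ q) is true at y.

No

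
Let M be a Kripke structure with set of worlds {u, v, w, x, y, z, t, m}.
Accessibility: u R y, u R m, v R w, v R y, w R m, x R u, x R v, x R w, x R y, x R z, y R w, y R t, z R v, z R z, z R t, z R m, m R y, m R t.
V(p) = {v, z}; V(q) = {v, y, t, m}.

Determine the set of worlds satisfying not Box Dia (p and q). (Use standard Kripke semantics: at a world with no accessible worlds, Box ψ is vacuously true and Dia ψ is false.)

Let φ = not Box Dia (p and q). Evaluate φ at each world:
  u (successors {y, m}): φ is true.
  v (successors {w, y}): φ is true.
  w (successors {m}): φ is true.
  x (successors {u, v, w, y, z}): φ is true.
  y (successors {w, t}): φ is true.
  z (successors {v, z, t, m}): φ is true.
  t (successors ∅): φ is false.
  m (successors {y, t}): φ is true.
For instance, at w:
  At w: Box Dia (p and q) is false, so not Box Dia (p and q) is true.
    At w: Box Dia (p and q) requires Dia (p and q) at every successor {m}.
      Dia (p and q) fails at m, so Box Dia (p and q) is false at w.
Satisfying worlds: {u, v, w, x, y, z, m}

u, v, w, x, y, z, m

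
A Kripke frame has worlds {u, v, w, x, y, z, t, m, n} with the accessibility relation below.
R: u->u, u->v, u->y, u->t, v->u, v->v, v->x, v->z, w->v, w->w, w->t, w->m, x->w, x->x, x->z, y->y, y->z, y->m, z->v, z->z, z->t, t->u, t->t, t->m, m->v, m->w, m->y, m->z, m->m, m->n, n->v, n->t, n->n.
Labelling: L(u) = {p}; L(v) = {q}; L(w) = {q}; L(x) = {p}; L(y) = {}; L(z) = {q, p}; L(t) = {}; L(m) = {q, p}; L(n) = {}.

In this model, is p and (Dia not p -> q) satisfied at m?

At m: p is true, Dia not p -> q is true, so p and (Dia not p -> q) is true.
  At m: Dia not p is true, q is true, so Dia not p -> q is true.
    At m: Dia not p requires not p at some successor in {v, w, y, z, m, n}.
      not p holds at v, so Dia not p is true at m.

Yes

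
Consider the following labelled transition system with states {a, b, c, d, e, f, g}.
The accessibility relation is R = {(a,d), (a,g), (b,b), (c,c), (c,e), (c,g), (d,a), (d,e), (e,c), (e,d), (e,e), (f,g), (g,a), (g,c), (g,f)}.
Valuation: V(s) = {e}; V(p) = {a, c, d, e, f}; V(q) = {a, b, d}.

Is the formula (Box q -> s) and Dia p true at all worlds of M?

No

Let φ = (Box q -> s) and Dia p. Evaluate φ at each world:
  a (successors {d, g}): φ is true.
  b (successors {b}): φ is false.
  c (successors {c, e, g}): φ is true.
  d (successors {a, e}): φ is true.
  e (successors {c, d, e}): φ is true.
  f (successors {g}): φ is false.
  g (successors {a, c, f}): φ is true.
Detail at b (counterexample):
  At b: Box q -> s is false, Dia p is false, so (Box q -> s) and Dia p is false.
    At b: Box q is true, s is false, so Box q -> s is false.
      At b: Box q requires q at every successor {b}.
        At b: q is true.
      So Box q is true at b.
    At b: Dia p requires p at some successor in {b}.
      At b: p is false.
    So Dia p is false at b.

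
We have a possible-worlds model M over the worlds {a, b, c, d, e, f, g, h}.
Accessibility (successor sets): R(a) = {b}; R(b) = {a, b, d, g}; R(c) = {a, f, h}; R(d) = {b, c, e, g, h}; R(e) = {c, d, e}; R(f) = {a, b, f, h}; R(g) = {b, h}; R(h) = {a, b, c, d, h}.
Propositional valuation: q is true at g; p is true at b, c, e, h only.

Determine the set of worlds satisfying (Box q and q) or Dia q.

b, d

Let φ = (Box q and q) or Dia q. Evaluate φ at each world:
  a (successors {b}): φ is false.
  b (successors {a, b, d, g}): φ is true.
  c (successors {a, f, h}): φ is false.
  d (successors {b, c, e, g, h}): φ is true.
  e (successors {c, d, e}): φ is false.
  f (successors {a, b, f, h}): φ is false.
  g (successors {b, h}): φ is false.
  h (successors {a, b, c, d, h}): φ is false.
For instance, at h:
  At h: Box q and q is false, Dia q is false, so (Box q and q) or Dia q is false.
    At h: Box q is false, q is false, so Box q and q is false.
      At h: Box q requires q at every successor {a, b, c, d, h}.
        q fails at a, so Box q is false at h.
    At h: Dia q requires q at some successor in {a, b, c, d, h}.
      At a: q is false.
      At b: q is false.
      At c: q is false.
      At d: q is false.
      At h: q is false.
    So Dia q is false at h.
Satisfying worlds: {b, d}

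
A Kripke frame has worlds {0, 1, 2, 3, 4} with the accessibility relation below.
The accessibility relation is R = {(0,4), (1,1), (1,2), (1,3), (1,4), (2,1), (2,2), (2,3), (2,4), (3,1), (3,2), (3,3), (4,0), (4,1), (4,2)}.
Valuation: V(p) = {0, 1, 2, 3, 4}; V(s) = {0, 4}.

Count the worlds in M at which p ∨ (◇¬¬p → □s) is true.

Let φ = p ∨ (◇¬¬p → □s). Evaluate φ at each world:
  0 (successors {4}): φ is true.
  1 (successors {1, 2, 3, 4}): φ is true.
  2 (successors {1, 2, 3, 4}): φ is true.
  3 (successors {1, 2, 3}): φ is true.
  4 (successors {0, 1, 2}): φ is true.
For instance, at 3:
  At 3: p is true, ◇¬¬p → □s is false, so p ∨ (◇¬¬p → □s) is true.
    At 3: ◇¬¬p is true, □s is false, so ◇¬¬p → □s is false.
      At 3: ◇¬¬p requires ¬¬p at some successor in {1, 2, 3}.
        ¬¬p holds at 1, so ◇¬¬p is true at 3.
      At 3: □s requires s at every successor {1, 2, 3}.
        s fails at 1, so □s is false at 3.
Satisfying worlds: {0, 1, 2, 3, 4}

5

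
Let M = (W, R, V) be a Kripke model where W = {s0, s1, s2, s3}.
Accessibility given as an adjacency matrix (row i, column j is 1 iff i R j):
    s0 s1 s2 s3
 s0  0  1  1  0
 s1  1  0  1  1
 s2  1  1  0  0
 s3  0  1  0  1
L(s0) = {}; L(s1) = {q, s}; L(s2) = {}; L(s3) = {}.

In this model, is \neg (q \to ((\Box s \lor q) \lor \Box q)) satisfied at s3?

No

At s3: q \to ((\Box s \lor q) \lor \Box q) is true, so \neg (q \to ((\Box s \lor q) \lor \Box q)) is false.
  At s3: q is false, (\Box s \lor q) \lor \Box q is false, so q \to ((\Box s \lor q) \lor \Box q) is true.
    At s3: \Box s \lor q is false, \Box q is false, so (\Box s \lor q) \lor \Box q is false.
      At s3: \Box s is false, q is false, so \Box s \lor q is false.
      At s3: \Box q requires q at every successor {s1, s3}.
        q fails at s3, so \Box q is false at s3.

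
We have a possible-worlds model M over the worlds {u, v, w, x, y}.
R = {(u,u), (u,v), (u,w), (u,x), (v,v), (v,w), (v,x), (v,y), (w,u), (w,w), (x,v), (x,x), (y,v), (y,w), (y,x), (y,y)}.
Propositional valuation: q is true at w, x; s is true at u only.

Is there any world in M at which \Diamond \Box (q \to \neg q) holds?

Recall that \Box ψ holds at a world iff ψ holds at every accessible world, and \Diamond ψ holds iff ψ holds at some accessible world.
Let φ = \Diamond \Box (q \to \neg q). Evaluate φ at each world:
  u (successors {u, v, w, x}): φ is false.
  v (successors {v, w, x, y}): φ is false.
  w (successors {u, w}): φ is false.
  x (successors {v, x}): φ is false.
  y (successors {v, w, x, y}): φ is false.
For instance, at w:
  At w: \Diamond \Box (q \to \neg q) requires \Box (q \to \neg q) at some successor in {u, w}.
    At u: \Box (q \to \neg q) is false.
    At w: \Box (q \to \neg q) is false.
  So \Diamond \Box (q \to \neg q) is false at w.

No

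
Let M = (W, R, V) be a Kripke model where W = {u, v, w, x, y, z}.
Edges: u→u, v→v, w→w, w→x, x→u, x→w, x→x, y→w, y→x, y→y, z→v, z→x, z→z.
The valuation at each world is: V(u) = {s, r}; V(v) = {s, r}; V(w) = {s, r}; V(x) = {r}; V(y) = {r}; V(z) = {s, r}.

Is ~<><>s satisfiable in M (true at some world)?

Let φ = ~<><>s. Evaluate φ at each world:
  u (successors {u}): φ is false.
  v (successors {v}): φ is false.
  w (successors {w, x}): φ is false.
  x (successors {u, w, x}): φ is false.
  y (successors {w, x, y}): φ is false.
  z (successors {v, x, z}): φ is false.
For instance, at v:
  At v: <><>s is true, so ~<><>s is false.
    At v: <><>s requires <>s at some successor in {v}.
      <>s holds at v, so <><>s is true at v.

No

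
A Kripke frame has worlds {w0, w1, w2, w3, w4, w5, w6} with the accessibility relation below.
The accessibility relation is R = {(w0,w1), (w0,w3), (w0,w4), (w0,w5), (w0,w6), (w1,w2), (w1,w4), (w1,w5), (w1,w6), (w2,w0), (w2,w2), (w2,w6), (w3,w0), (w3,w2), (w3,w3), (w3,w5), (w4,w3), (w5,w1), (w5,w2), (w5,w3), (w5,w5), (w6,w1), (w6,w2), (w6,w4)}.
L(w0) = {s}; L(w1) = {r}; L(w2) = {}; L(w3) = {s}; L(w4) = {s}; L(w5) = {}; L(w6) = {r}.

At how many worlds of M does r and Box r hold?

Let φ = r and Box r. Evaluate φ at each world:
  w0 (successors {w1, w3, w4, w5, w6}): φ is false.
  w1 (successors {w2, w4, w5, w6}): φ is false.
  w2 (successors {w0, w2, w6}): φ is false.
  w3 (successors {w0, w2, w3, w5}): φ is false.
  w4 (successors {w3}): φ is false.
  w5 (successors {w1, w2, w3, w5}): φ is false.
  w6 (successors {w1, w2, w4}): φ is false.
For instance, at w2:
  At w2: r is false, Box r is false, so r and Box r is false.
    At w2: Box r requires r at every successor {w0, w2, w6}.
      r fails at w0, so Box r is false at w2.
Satisfying worlds: none.

0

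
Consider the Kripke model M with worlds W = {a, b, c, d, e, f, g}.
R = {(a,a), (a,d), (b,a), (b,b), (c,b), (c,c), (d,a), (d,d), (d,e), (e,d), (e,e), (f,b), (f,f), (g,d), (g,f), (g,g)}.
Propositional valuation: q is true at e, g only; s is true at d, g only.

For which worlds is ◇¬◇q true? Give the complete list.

a, b, c, d, f, g

Let φ = ◇¬◇q. Evaluate φ at each world:
  a (successors {a, d}): φ is true.
  b (successors {a, b}): φ is true.
  c (successors {b, c}): φ is true.
  d (successors {a, d, e}): φ is true.
  e (successors {d, e}): φ is false.
  f (successors {b, f}): φ is true.
  g (successors {d, f, g}): φ is true.
For instance, at d:
  At d: ◇¬◇q requires ¬◇q at some successor in {a, d, e}.
    ¬◇q holds at a, so ◇¬◇q is true at d.
      At a: ◇q is false, so ¬◇q is true.
Satisfying worlds: {a, b, c, d, f, g}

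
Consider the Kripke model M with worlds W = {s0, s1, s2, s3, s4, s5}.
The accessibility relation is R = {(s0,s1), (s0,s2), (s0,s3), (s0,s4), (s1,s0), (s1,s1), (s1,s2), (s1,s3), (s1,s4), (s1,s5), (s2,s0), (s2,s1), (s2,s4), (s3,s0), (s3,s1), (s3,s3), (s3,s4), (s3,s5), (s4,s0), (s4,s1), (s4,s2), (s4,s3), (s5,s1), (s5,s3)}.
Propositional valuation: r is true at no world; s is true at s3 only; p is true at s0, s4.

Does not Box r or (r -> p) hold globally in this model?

Yes

Recall that Box ψ holds at a world iff ψ holds at every accessible world, and Dia ψ holds iff ψ holds at some accessible world.
Let φ = not Box r or (r -> p). Evaluate φ at each world:
  s0 (successors {s1, s2, s3, s4}): φ is true.
  s1 (successors {s0, s1, s2, s3, s4, s5}): φ is true.
  s2 (successors {s0, s1, s4}): φ is true.
  s3 (successors {s0, s1, s3, s4, s5}): φ is true.
  s4 (successors {s0, s1, s2, s3}): φ is true.
  s5 (successors {s1, s3}): φ is true.
For instance, at s0:
  At s0: not Box r is true, r -> p is true, so not Box r or (r -> p) is true.
    At s0: Box r is false, so not Box r is true.
      At s0: Box r requires r at every successor {s1, s2, s3, s4}.
        r fails at s1, so Box r is false at s0.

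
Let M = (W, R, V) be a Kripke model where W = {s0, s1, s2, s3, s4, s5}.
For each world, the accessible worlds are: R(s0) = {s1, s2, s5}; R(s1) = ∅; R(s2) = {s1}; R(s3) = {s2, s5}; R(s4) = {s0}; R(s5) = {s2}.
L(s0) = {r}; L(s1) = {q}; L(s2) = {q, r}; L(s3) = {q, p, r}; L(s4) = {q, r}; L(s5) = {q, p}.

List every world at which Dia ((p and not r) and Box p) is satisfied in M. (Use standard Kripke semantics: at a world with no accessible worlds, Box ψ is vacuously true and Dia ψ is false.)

Let φ = Dia ((p and not r) and Box p). Evaluate φ at each world:
  s0 (successors {s1, s2, s5}): φ is false.
  s1 (successors ∅): φ is false.
  s2 (successors {s1}): φ is false.
  s3 (successors {s2, s5}): φ is false.
  s4 (successors {s0}): φ is false.
  s5 (successors {s2}): φ is false.
For instance, at s5:
  At s5: Dia ((p and not r) and Box p) requires (p and not r) and Box p at some successor in {s2}.
    At s2: (p and not r) and Box p is false.
  So Dia ((p and not r) and Box p) is false at s5.
Satisfying worlds: none.

none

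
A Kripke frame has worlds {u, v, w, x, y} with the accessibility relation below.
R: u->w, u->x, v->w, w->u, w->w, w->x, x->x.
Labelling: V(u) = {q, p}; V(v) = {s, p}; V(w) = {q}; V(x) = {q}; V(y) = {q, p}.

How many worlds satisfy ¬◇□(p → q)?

Recall that □ψ holds at a world iff ψ holds at every accessible world, and ◇ψ holds iff ψ holds at some accessible world.
Let φ = ¬◇□(p → q). Evaluate φ at each world:
  u (successors {w, x}): φ is false.
  v (successors {w}): φ is false.
  w (successors {u, w, x}): φ is false.
  x (successors {x}): φ is false.
  y (successors ∅): φ is true.
For instance, at x:
  At x: ◇□(p → q) is true, so ¬◇□(p → q) is false.
    At x: ◇□(p → q) requires □(p → q) at some successor in {x}.
      □(p → q) holds at x, so ◇□(p → q) is true at x.
Satisfying worlds: {y}

1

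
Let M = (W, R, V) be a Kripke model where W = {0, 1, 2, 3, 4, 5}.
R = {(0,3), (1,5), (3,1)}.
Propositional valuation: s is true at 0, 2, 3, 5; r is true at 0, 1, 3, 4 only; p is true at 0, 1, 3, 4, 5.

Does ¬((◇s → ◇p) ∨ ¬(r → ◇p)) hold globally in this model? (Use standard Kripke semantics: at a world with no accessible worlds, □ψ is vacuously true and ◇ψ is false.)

Let φ = ¬((◇s → ◇p) ∨ ¬(r → ◇p)). Evaluate φ at each world:
  0 (successors {3}): φ is false.
  1 (successors {5}): φ is false.
  2 (successors ∅): φ is false.
  3 (successors {1}): φ is false.
  4 (successors ∅): φ is false.
  5 (successors ∅): φ is false.
Detail at 0 (counterexample):
  At 0: (◇s → ◇p) ∨ ¬(r → ◇p) is true, so ¬((◇s → ◇p) ∨ ¬(r → ◇p)) is false.
    At 0: ◇s → ◇p is true, ¬(r → ◇p) is false, so (◇s → ◇p) ∨ ¬(r → ◇p) is true.
      At 0: ◇s is true, ◇p is true, so ◇s → ◇p is true.
      At 0: r → ◇p is true, so ¬(r → ◇p) is false.

No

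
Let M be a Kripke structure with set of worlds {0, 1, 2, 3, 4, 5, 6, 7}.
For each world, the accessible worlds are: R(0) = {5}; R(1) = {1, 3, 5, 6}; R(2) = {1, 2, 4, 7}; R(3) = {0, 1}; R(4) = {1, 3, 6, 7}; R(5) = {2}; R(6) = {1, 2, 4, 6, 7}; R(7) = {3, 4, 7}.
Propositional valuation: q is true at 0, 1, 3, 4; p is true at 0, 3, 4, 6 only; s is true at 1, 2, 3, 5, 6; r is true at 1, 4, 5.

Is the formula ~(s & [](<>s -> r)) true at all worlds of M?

Yes

Let φ = ~(s & [](<>s -> r)). Evaluate φ at each world:
  0 (successors {5}): φ is true.
  1 (successors {1, 3, 5, 6}): φ is true.
  2 (successors {1, 2, 4, 7}): φ is true.
  3 (successors {0, 1}): φ is true.
  4 (successors {1, 3, 6, 7}): φ is true.
  5 (successors {2}): φ is true.
  6 (successors {1, 2, 4, 6, 7}): φ is true.
  7 (successors {3, 4, 7}): φ is true.
For instance, at 2:
  At 2: s & [](<>s -> r) is false, so ~(s & [](<>s -> r)) is true.
    At 2: s is true, [](<>s -> r) is false, so s & [](<>s -> r) is false.
      At 2: [](<>s -> r) requires <>s -> r at every successor {1, 2, 4, 7}.
        <>s -> r fails at 2, so [](<>s -> r) is false at 2.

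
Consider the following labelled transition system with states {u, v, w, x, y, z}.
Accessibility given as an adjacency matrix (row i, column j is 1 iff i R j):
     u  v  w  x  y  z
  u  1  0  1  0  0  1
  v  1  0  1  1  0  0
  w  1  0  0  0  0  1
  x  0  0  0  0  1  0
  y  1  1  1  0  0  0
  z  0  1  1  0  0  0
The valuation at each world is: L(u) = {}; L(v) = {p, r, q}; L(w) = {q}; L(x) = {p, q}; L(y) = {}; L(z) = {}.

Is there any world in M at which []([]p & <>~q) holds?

Recall that []ψ holds at a world iff ψ holds at every accessible world, and <>ψ holds iff ψ holds at some accessible world.
Let φ = []([]p & <>~q). Evaluate φ at each world:
  u (successors {u, w, z}): φ is false.
  v (successors {u, w, x}): φ is false.
  w (successors {u, z}): φ is false.
  x (successors {y}): φ is false.
  y (successors {u, v, w}): φ is false.
  z (successors {v, w}): φ is false.
For instance, at z:
  At z: []([]p & <>~q) requires []p & <>~q at every successor {v, w}.
    []p & <>~q fails at v, so []([]p & <>~q) is false at z.
      At v: []p is false, <>~q is true, so []p & <>~q is false.

No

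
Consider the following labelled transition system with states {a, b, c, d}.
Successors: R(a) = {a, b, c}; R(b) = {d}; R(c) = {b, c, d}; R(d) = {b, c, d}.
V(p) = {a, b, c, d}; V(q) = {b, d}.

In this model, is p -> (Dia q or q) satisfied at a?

Yes

At a: p is true, Dia q or q is true, so p -> (Dia q or q) is true.
  At a: Dia q is true, q is false, so Dia q or q is true.
    At a: Dia q requires q at some successor in {a, b, c}.
      q holds at b, so Dia q is true at a.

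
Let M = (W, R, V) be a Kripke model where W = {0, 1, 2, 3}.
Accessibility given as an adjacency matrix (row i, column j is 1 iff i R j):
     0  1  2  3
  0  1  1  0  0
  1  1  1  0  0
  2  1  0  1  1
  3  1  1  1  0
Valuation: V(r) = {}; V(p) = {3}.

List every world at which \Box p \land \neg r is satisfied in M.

none

Recall that \Box ψ holds at a world iff ψ holds at every accessible world, and \Diamond ψ holds iff ψ holds at some accessible world.
Let φ = \Box p \land \neg r. Evaluate φ at each world:
  0 (successors {0, 1}): φ is false.
  1 (successors {0, 1}): φ is false.
  2 (successors {0, 2, 3}): φ is false.
  3 (successors {0, 1, 2}): φ is false.
For instance, at 3:
  At 3: \Box p is false, \neg r is true, so \Box p \land \neg r is false.
    At 3: \Box p requires p at every successor {0, 1, 2}.
      p fails at 0, so \Box p is false at 3.
Satisfying worlds: none.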